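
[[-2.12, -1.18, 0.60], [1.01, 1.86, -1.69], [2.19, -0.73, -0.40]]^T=[[-2.12,1.01,2.19], [-1.18,1.86,-0.73], [0.6,-1.69,-0.40]]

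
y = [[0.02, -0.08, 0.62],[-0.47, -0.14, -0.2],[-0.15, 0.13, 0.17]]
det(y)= -0.060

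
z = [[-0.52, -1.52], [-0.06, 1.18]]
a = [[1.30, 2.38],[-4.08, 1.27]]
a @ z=[[-0.82, 0.83], [2.05, 7.7]]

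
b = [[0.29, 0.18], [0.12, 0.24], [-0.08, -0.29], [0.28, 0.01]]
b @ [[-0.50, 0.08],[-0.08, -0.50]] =[[-0.16, -0.07], [-0.08, -0.11], [0.06, 0.14], [-0.14, 0.02]]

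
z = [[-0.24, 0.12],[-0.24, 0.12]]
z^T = [[-0.24, -0.24], [0.12, 0.12]]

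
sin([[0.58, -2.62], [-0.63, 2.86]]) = [[-0.05,0.22], [0.05,-0.24]]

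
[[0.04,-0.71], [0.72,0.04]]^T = [[0.04, 0.72],  [-0.71, 0.04]]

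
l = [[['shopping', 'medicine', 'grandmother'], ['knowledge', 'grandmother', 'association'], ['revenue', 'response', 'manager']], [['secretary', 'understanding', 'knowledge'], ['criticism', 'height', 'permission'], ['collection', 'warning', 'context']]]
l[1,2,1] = 'warning'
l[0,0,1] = 'medicine'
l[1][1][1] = 'height'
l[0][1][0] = 'knowledge'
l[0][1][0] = 'knowledge'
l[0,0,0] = 'shopping'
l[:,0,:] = [['shopping', 'medicine', 'grandmother'], ['secretary', 'understanding', 'knowledge']]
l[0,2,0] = 'revenue'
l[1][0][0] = 'secretary'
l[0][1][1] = 'grandmother'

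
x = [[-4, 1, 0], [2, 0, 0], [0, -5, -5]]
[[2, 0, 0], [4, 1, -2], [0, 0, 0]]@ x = [[-8, 2, 0], [-14, 14, 10], [0, 0, 0]]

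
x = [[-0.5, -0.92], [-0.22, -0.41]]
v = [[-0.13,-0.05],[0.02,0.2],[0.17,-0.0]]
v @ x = [[0.08, 0.14], [-0.05, -0.10], [-0.08, -0.16]]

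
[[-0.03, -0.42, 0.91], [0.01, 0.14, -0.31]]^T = [[-0.03,0.01], [-0.42,0.14], [0.91,-0.31]]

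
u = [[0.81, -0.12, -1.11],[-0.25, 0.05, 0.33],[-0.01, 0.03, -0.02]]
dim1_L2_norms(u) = [1.38, 0.42, 0.04]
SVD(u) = [[-0.96, -0.1, -0.27],[0.29, -0.36, -0.89],[-0.01, -0.93, 0.38]] @ diag([1.4409480480783974, 0.03959170690122996, 0.001104302360992948]) @ [[-0.59, 0.09, 0.80],[0.39, -0.84, 0.38],[-0.71, -0.53, -0.46]]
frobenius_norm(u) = 1.44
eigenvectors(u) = [[-0.95, 0.7, 0.8], [0.3, 0.56, -0.01], [0.02, 0.45, 0.61]]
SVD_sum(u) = [[0.81, -0.12, -1.11], [-0.25, 0.04, 0.33], [0.0, -0.00, -0.01]] + [[-0.0, 0.00, -0.0], [-0.01, 0.01, -0.01], [-0.01, 0.03, -0.01]] + [[0.0, 0.00, 0.0],[0.0, 0.00, 0.00],[-0.00, -0.0, -0.0]]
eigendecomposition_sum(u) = [[0.80, -0.16, -1.05],[-0.25, 0.05, 0.33],[-0.02, 0.0, 0.02]] + [[0.0,  0.00,  -0.0], [0.0,  0.00,  -0.0], [0.00,  0.00,  -0.0]] + [[0.01,0.03,-0.06],[-0.00,-0.0,0.00],[0.01,0.03,-0.04]]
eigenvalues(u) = [0.87, 0.0, -0.03]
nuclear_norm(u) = 1.48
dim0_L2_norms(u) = [0.85, 0.13, 1.16]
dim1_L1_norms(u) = [2.04, 0.63, 0.06]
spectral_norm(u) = 1.44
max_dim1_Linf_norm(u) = 1.11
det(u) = -0.00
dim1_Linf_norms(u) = [1.11, 0.33, 0.03]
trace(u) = 0.84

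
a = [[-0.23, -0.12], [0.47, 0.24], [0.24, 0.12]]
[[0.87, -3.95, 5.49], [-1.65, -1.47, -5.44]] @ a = [[-0.74,-0.39], [-1.62,-0.81]]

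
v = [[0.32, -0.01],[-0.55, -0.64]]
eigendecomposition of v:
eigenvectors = [[0.87, 0.01],[-0.49, 1.00]]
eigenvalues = [0.33, -0.65]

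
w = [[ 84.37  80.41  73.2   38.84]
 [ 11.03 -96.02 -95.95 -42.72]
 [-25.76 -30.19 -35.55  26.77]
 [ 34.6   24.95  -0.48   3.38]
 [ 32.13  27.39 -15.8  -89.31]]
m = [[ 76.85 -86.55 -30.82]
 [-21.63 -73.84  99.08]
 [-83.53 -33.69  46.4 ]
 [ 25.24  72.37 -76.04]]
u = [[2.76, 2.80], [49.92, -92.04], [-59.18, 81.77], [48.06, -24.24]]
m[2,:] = [-83.53, -33.69, 46.4]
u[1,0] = 49.92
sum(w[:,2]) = -74.58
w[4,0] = 32.13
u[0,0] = 2.76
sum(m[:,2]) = 38.61999999999999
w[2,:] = [-25.76, -30.19, -35.55, 26.77]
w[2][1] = -30.19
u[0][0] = 2.76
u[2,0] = -59.18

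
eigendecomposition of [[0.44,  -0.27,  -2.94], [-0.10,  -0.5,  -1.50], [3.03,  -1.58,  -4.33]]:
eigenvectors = [[0.66+0.00j, (-0.68+0j), -0.68-0.00j], [(0.53+0j), (-0.6-0.22j), (-0.6+0.22j)], [0.53+0.00j, -0.31+0.17j, (-0.31-0.17j)]]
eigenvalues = [(-2.1+0j), (-1.14+0.66j), (-1.14-0.66j)]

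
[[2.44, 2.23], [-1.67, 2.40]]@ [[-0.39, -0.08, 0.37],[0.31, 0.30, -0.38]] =[[-0.26, 0.47, 0.06], [1.40, 0.85, -1.53]]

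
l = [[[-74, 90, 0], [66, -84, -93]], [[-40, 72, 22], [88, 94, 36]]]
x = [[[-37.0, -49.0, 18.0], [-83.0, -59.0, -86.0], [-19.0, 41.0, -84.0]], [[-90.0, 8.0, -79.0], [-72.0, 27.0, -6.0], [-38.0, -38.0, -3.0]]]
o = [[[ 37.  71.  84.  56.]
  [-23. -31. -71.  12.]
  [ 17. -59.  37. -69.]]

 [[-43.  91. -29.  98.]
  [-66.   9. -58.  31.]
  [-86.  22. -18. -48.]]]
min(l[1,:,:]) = -40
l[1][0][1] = 72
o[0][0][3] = 56.0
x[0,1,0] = -83.0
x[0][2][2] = -84.0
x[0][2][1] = 41.0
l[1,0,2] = 22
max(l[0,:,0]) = 66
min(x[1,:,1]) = -38.0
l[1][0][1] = 72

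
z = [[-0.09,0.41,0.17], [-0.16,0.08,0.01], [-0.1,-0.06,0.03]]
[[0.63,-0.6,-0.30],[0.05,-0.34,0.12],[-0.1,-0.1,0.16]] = z @ [[0.39, 1.61, -1.20], [1.38, -1.08, -0.87], [0.60, -0.07, -0.32]]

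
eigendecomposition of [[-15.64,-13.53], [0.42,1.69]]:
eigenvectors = [[-1.0,  0.62], [0.02,  -0.78]]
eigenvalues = [-15.31, 1.36]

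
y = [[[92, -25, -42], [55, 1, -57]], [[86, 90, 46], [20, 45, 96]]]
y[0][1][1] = 1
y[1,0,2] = 46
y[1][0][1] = 90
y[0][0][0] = 92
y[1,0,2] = 46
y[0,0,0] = 92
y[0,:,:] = [[92, -25, -42], [55, 1, -57]]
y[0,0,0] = 92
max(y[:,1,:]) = 96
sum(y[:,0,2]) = 4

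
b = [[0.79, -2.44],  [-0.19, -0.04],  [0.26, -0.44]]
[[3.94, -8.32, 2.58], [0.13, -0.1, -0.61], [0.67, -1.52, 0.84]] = b @ [[-0.32,-0.16,3.2],[-1.72,3.36,-0.02]]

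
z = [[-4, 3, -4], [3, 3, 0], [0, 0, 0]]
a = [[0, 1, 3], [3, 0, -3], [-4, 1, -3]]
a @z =[[3, 3, 0], [-12, 9, -12], [19, -9, 16]]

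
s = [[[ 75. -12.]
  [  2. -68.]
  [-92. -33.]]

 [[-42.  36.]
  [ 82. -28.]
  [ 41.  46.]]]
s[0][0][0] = 75.0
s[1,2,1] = 46.0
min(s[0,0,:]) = -12.0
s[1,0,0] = -42.0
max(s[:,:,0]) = 82.0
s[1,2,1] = 46.0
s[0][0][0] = 75.0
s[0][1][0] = 2.0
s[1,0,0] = -42.0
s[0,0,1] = -12.0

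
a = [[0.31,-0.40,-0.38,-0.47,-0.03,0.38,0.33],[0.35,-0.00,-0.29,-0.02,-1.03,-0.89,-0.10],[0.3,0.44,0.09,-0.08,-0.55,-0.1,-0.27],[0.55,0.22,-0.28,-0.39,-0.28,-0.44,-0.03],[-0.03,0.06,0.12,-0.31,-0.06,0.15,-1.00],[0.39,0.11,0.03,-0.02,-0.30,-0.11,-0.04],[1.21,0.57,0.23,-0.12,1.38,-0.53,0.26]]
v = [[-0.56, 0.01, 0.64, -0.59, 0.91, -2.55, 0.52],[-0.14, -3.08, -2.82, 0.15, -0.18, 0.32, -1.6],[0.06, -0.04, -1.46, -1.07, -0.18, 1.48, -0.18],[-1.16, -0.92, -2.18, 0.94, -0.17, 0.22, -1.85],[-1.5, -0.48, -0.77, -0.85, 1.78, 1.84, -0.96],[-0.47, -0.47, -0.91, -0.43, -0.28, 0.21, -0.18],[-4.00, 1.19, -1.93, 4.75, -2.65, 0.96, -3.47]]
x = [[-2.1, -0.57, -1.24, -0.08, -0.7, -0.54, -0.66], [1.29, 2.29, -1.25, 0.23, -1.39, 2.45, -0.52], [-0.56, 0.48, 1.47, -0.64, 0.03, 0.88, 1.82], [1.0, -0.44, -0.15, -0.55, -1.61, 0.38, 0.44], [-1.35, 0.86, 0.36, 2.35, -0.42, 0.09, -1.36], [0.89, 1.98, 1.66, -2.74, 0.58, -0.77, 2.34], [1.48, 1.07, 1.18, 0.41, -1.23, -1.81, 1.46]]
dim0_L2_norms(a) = [1.49, 0.86, 0.62, 0.7, 1.85, 1.21, 1.12]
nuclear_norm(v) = 21.66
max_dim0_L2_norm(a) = 1.85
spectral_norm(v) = 8.70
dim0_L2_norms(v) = [4.49, 3.49, 4.52, 5.09, 3.35, 3.63, 4.39]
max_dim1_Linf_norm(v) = 4.75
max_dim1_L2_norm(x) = 4.62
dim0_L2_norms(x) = [3.49, 3.43, 3.09, 3.74, 2.65, 3.33, 3.7]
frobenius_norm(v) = 11.06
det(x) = 443.67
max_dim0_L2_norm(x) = 3.74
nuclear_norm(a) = 6.69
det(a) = -0.00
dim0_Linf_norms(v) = [4.0, 3.08, 2.82, 4.75, 2.65, 2.55, 3.47]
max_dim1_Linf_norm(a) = 1.38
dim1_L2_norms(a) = [0.94, 1.44, 0.83, 0.92, 1.07, 0.52, 2.03]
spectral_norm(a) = 2.09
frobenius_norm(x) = 8.91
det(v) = 0.62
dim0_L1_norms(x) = [8.67, 7.69, 7.31, 7.0, 5.96, 6.92, 8.6]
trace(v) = -5.64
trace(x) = 1.38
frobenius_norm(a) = 3.16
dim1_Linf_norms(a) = [0.47, 1.03, 0.55, 0.55, 1.0, 0.39, 1.38]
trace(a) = 0.10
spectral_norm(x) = 5.97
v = a @ x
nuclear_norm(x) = 20.58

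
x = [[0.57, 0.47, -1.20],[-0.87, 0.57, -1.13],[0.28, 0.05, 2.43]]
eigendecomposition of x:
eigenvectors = [[0.04+0.66j, (0.04-0.66j), -0.62+0.00j], [(-0.75+0j), (-0.75-0j), (-0.2+0j)], [0.05-0.09j, (0.05+0.09j), (0.76+0j)]]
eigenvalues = [(0.69+0.63j), (0.69-0.63j), (2.19+0j)]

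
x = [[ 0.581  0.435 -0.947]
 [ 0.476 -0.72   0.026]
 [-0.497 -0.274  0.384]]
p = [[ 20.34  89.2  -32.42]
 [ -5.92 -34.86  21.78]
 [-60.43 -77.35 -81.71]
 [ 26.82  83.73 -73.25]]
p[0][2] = -32.42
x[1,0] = 0.476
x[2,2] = 0.384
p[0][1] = 89.2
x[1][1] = -0.72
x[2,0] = -0.497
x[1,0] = 0.476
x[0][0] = 0.581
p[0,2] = -32.42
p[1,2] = 21.78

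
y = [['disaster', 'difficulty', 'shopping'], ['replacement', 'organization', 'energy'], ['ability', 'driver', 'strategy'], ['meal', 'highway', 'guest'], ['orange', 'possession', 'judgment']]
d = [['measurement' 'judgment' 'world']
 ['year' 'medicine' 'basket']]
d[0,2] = 'world'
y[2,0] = 'ability'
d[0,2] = 'world'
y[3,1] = 'highway'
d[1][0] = 'year'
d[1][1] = 'medicine'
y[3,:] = ['meal', 'highway', 'guest']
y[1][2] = 'energy'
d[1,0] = 'year'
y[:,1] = ['difficulty', 'organization', 'driver', 'highway', 'possession']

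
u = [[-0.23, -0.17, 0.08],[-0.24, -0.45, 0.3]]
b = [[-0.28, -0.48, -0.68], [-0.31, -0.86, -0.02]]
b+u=[[-0.51, -0.65, -0.60], [-0.55, -1.31, 0.28]]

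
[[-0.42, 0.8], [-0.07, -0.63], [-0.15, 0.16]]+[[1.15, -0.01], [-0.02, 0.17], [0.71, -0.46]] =[[0.73, 0.79], [-0.09, -0.46], [0.56, -0.30]]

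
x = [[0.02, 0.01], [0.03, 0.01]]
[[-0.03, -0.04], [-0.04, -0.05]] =x @ [[-0.47,  -0.72], [-2.33,  -2.72]]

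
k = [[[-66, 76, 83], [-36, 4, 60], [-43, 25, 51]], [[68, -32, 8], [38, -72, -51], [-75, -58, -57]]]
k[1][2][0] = -75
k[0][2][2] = 51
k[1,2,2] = -57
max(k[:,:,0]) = 68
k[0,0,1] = 76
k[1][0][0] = 68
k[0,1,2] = 60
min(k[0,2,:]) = -43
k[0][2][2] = 51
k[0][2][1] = 25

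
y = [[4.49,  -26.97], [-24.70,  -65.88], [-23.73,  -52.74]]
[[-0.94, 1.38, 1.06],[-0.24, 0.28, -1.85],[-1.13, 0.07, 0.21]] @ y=[[-63.46,  -121.47],[35.91,  85.6],[-11.79,  14.79]]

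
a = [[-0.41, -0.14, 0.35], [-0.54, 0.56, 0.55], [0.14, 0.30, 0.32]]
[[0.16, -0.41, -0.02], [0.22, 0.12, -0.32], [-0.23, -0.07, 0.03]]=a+[[0.57, -0.27, -0.37], [0.76, -0.44, -0.87], [-0.37, -0.37, -0.29]]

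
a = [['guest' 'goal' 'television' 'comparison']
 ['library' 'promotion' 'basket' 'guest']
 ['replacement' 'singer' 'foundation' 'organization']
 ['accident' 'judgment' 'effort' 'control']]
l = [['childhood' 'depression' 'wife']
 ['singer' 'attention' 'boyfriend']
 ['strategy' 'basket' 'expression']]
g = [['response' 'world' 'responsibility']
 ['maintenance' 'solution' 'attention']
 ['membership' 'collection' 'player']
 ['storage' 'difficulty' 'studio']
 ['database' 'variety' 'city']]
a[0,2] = 'television'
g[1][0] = 'maintenance'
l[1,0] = 'singer'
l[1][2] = 'boyfriend'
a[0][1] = 'goal'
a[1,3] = 'guest'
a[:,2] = ['television', 'basket', 'foundation', 'effort']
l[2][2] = 'expression'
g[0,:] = ['response', 'world', 'responsibility']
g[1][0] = 'maintenance'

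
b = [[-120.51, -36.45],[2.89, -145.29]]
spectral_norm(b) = 155.21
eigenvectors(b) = [[0.99, 0.88],[0.15, 0.47]]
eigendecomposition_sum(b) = [[-175.41, 330.75], [-26.22, 49.45]] + [[54.9, -367.20], [29.11, -194.74]]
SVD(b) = [[0.51, 0.86], [0.86, -0.51]] @ diag([155.20633697492988, 113.48917024467362]) @ [[-0.38, -0.92], [-0.92, 0.38]]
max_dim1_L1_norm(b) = 156.96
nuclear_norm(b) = 268.70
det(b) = 17614.24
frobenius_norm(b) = 192.27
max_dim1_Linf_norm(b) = 145.29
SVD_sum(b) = [[-30.67,  -73.79], [-51.07,  -122.86]] + [[-89.84, 37.34], [53.96, -22.43]]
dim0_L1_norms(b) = [123.4, 181.74]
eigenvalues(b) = [-125.96, -139.84]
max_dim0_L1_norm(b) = 181.74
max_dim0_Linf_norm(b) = 145.29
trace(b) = -265.80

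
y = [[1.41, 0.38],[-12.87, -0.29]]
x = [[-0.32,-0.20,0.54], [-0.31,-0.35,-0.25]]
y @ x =[[-0.57, -0.42, 0.67], [4.21, 2.68, -6.88]]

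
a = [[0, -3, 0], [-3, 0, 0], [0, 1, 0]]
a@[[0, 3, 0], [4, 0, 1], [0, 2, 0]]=[[-12, 0, -3], [0, -9, 0], [4, 0, 1]]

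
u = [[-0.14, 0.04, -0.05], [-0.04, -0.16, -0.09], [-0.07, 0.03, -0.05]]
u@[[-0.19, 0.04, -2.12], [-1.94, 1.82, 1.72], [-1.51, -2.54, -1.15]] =[[0.02,0.19,0.42], [0.45,-0.06,-0.09], [0.03,0.18,0.26]]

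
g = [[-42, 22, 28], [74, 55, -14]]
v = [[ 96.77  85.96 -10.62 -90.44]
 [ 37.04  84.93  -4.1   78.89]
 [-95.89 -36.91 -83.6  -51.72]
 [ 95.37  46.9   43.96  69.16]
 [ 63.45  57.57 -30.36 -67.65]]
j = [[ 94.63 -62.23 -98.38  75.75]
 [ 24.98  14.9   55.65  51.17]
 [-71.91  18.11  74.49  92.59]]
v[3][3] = 69.16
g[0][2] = 28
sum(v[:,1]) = 238.45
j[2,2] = 74.49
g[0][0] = -42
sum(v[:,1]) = 238.45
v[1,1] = 84.93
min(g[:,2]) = -14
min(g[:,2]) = -14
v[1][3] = 78.89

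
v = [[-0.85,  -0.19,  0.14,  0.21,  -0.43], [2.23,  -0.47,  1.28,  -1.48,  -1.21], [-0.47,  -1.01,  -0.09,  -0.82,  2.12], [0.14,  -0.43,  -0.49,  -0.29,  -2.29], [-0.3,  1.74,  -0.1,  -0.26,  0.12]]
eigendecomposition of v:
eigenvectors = [[-0.11+0.00j, (0.1+0.02j), (0.1-0.02j), (0.28+0.41j), 0.28-0.41j], [(0.36+0j), 0.62+0.00j, (0.62-0j), -0.16+0.03j, (-0.16-0.03j)], [0.54+0.00j, (-0.16+0.57j), -0.16-0.57j, -0.59+0.00j, -0.59-0.00j], [(-0.63+0j), 0.24-0.13j, 0.24+0.13j, -0.26+0.49j, -0.26-0.49j], [0.42+0.00j, -0.16-0.39j, (-0.16+0.39j), (0.15+0.21j), 0.15-0.21j]]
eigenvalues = [(1.94+0j), (-0.72+2.28j), (-0.72-2.28j), (-1.04+0.29j), (-1.04-0.29j)]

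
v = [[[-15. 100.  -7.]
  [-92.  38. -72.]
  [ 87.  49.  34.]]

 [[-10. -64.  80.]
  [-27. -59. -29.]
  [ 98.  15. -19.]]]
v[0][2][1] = 49.0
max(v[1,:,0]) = 98.0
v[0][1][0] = -92.0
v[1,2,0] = 98.0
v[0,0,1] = 100.0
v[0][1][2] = -72.0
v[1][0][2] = 80.0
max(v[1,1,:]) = -27.0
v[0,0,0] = -15.0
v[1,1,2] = -29.0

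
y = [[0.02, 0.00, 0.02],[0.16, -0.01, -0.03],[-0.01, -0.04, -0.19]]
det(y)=-0.000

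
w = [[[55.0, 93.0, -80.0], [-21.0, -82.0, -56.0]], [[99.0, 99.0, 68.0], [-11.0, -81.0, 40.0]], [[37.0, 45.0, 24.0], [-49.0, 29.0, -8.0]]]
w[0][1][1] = -82.0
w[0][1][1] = -82.0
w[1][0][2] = 68.0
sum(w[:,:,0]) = 110.0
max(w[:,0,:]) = 99.0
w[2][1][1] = 29.0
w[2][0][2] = 24.0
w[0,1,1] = -82.0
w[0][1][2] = -56.0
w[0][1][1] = -82.0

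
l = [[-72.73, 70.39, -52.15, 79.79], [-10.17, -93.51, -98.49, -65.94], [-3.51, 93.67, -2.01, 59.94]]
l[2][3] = 59.94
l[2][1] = 93.67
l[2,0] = -3.51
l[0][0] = -72.73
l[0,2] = -52.15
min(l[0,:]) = -72.73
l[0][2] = -52.15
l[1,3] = -65.94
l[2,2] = -2.01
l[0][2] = -52.15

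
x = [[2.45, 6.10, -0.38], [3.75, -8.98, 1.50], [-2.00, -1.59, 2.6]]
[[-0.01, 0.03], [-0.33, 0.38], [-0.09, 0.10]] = x@[[-0.04,0.05], [0.01,-0.01], [-0.06,0.07]]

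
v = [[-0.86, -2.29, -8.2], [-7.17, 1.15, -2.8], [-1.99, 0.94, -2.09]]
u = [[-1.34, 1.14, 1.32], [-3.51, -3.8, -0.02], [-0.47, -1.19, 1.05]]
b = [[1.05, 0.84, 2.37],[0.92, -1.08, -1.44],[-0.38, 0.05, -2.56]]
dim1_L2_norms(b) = [2.72, 2.02, 2.59]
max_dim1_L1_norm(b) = 4.26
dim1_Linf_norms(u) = [1.34, 3.8, 1.19]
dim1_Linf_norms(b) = [2.37, 1.44, 2.56]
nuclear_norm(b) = 6.19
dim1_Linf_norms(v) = [8.2, 7.17, 2.09]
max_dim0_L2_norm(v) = 8.91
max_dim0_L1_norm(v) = 13.09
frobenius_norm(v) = 11.96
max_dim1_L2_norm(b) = 2.72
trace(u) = -4.09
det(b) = 4.55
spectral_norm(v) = 10.08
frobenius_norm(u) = 5.86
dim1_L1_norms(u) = [3.8, 7.33, 2.71]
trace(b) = -2.59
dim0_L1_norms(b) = [2.35, 1.97, 6.37]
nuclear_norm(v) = 17.35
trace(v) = -1.80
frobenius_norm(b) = 4.27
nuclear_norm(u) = 8.61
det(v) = 57.86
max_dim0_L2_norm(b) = 3.77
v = u @ b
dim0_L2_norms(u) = [3.79, 4.14, 1.69]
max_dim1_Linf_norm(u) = 3.8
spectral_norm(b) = 3.93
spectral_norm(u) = 5.32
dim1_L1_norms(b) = [4.26, 3.44, 2.99]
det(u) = 12.75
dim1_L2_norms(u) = [2.2, 5.17, 1.66]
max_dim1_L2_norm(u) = 5.17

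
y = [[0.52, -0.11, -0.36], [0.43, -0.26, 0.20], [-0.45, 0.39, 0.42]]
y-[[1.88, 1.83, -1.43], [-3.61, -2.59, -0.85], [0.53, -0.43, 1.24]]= [[-1.36, -1.94, 1.07],[4.04, 2.33, 1.05],[-0.98, 0.82, -0.82]]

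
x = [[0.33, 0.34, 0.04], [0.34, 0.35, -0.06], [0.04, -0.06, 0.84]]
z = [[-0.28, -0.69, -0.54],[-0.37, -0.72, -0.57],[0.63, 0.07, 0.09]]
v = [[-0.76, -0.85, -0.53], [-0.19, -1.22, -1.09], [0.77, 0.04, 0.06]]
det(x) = -0.00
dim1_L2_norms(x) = [0.48, 0.49, 0.84]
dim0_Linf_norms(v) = [0.77, 1.22, 1.09]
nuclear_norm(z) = 1.94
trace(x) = 1.52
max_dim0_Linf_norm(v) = 1.22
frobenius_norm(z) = 1.50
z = x @ v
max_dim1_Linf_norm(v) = 1.22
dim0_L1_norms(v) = [1.72, 2.11, 1.68]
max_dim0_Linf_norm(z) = 0.72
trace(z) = -0.91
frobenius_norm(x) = 1.09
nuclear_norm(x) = 1.53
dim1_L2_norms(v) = [1.26, 1.65, 0.77]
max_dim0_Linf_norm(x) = 0.84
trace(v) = -1.92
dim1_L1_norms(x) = [0.71, 0.75, 0.94]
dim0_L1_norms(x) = [0.71, 0.75, 0.94]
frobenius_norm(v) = 2.21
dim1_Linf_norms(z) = [0.69, 0.72, 0.63]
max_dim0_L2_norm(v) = 1.49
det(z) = 0.00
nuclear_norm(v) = 3.04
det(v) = 0.23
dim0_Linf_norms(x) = [0.34, 0.35, 0.84]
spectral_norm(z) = 1.39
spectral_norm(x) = 0.85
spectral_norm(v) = 2.02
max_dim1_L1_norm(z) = 1.66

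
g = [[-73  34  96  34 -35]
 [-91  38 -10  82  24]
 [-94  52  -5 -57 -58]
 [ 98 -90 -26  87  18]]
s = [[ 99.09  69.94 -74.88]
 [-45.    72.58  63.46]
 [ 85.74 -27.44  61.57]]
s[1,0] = -45.0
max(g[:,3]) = 87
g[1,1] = 38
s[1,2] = 63.46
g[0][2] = 96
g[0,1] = 34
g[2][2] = -5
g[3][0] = 98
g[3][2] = -26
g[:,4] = [-35, 24, -58, 18]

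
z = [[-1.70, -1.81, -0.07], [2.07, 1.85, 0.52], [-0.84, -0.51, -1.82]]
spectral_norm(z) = 3.96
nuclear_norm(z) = 5.73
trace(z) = -1.67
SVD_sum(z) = [[-1.70, -1.57, -0.64], [1.99, 1.84, 0.75], [-1.0, -0.93, -0.38]] + [[-0.06, -0.18, 0.59],[0.02, 0.07, -0.22],[0.15, 0.43, -1.44]] + [[0.06,-0.06,-0.01], [0.06,-0.06,-0.01], [0.02,-0.02,-0.00]]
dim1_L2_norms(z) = [2.48, 2.82, 2.07]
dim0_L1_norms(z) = [4.61, 4.17, 2.41]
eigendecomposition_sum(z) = [[(-0.95+0.37j),(-0.98+0.01j),-0.22+0.07j], [(1.02+0.03j),(0.91+0.37j),0.23+0.02j], [0.07-0.21j,(0.14-0.16j),(0.02-0.05j)]] + [[(-0.95-0.37j),-0.98-0.01j,-0.22-0.07j], [1.02-0.03j,0.91-0.37j,0.23-0.02j], [0.07+0.21j,0.14+0.16j,(0.02+0.05j)]] + [[0.19-0.00j, (0.15-0j), (0.37-0j)], [(0.03-0j), 0.02-0.00j, 0.06-0.00j], [-0.99+0.00j, -0.78+0.00j, (-1.86+0j)]]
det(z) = -0.79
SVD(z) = [[-0.61,  0.37,  -0.70], [0.71,  -0.14,  -0.69], [-0.36,  -0.92,  -0.18]] @ diag([3.9629580624267797, 1.645350001858141, 0.12118897157741021]) @ [[0.71, 0.65, 0.27], [-0.10, -0.29, 0.95], [-0.7, 0.70, 0.14]]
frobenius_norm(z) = 4.29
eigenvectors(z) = [[(-0.64+0.27j), (-0.64-0.27j), -0.19+0.00j], [(0.7+0j), 0.70-0.00j, -0.03+0.00j], [(0.05-0.14j), (0.05+0.14j), (0.98+0j)]]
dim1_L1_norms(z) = [3.58, 4.44, 3.17]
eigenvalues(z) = [(-0.02+0.69j), (-0.02-0.69j), (-1.64+0j)]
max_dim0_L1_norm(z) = 4.61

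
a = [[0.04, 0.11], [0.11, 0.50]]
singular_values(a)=[0.52, 0.02]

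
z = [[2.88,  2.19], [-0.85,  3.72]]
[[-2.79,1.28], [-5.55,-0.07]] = z @ [[0.14, 0.39], [-1.46, 0.07]]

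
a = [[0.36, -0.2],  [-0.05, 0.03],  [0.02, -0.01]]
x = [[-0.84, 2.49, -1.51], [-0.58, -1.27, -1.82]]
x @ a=[[-0.46, 0.26], [-0.18, 0.1]]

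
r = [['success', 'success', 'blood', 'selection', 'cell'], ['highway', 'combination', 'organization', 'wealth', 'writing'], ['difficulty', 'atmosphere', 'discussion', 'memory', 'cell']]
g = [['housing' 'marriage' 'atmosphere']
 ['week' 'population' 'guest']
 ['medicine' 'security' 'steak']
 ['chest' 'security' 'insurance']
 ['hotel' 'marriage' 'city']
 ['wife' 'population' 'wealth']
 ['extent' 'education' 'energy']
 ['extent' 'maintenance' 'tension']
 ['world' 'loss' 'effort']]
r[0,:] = ['success', 'success', 'blood', 'selection', 'cell']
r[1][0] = 'highway'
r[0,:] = ['success', 'success', 'blood', 'selection', 'cell']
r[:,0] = ['success', 'highway', 'difficulty']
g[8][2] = 'effort'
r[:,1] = ['success', 'combination', 'atmosphere']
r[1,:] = ['highway', 'combination', 'organization', 'wealth', 'writing']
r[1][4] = 'writing'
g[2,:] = ['medicine', 'security', 'steak']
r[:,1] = ['success', 'combination', 'atmosphere']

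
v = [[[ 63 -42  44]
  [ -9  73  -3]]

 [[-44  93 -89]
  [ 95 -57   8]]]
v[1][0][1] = 93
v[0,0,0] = 63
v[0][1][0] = -9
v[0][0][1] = -42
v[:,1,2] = [-3, 8]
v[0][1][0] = -9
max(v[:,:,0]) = 95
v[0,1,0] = -9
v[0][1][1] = 73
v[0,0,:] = [63, -42, 44]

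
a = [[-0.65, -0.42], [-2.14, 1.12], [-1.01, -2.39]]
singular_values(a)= [2.69, 2.44]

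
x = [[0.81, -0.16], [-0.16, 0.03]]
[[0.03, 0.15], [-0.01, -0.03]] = x @[[0.08, 0.17],[0.19, -0.07]]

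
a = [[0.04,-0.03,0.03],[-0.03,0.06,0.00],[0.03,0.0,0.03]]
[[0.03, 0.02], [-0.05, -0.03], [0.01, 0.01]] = a @ [[0.5, 0.45], [-0.53, -0.21], [-0.15, -0.20]]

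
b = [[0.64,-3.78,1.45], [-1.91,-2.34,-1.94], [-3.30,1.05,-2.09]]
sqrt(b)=[[1.52+0.54j, (-1.32+0.82j), (0.84+0.35j)], [(-0.44+0.86j), 0.54+1.31j, (-0.61+0.56j)], [(-1.32+0.38j), 0.78+0.58j, (0.12+0.25j)]]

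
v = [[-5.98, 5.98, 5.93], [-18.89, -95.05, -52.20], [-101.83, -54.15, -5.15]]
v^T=[[-5.98, -18.89, -101.83], [5.98, -95.05, -54.15], [5.93, -52.2, -5.15]]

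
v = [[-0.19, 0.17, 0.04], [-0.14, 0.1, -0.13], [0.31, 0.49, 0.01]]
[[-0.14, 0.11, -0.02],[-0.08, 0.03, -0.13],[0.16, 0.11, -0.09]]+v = [[-0.33, 0.28, 0.02], [-0.22, 0.13, -0.26], [0.47, 0.60, -0.08]]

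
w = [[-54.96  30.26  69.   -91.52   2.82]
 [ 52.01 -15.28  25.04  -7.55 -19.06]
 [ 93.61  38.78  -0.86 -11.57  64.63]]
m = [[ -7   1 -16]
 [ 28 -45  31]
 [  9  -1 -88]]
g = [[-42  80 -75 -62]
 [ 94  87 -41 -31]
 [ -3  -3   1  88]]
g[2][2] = 1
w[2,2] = -0.86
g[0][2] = -75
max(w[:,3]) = -7.55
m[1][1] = -45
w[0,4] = 2.82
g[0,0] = -42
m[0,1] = 1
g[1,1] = 87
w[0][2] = 69.0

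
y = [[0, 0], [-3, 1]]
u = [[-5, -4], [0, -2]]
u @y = [[12, -4], [6, -2]]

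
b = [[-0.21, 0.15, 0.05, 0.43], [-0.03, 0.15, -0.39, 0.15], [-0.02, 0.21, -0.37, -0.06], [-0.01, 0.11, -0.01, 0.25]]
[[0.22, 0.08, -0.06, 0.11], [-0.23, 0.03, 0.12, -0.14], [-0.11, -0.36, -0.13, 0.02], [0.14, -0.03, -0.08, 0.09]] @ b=[[-0.05, 0.04, 0.0, 0.14], [0.05, -0.02, -0.07, -0.14], [0.04, -0.10, 0.18, -0.09], [-0.03, 0.01, 0.05, 0.08]]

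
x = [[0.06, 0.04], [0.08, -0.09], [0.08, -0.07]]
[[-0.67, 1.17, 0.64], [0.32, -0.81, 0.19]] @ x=[[0.10, -0.18], [-0.03, 0.07]]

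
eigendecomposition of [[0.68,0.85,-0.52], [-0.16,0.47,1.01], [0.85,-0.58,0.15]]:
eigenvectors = [[(-0.75+0j),0.15-0.51j,0.15+0.51j], [(-0.53+0j),(0.21+0.52j),0.21-0.52j], [-0.40+0.00j,-0.64+0.00j,-0.64-0.00j]]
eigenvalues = [(1+0j), (0.15+1.15j), (0.15-1.15j)]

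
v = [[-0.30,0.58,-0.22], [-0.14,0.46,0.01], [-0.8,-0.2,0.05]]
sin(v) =[[-0.28, 0.55, -0.21], [-0.13, 0.45, 0.01], [-0.78, -0.17, 0.06]]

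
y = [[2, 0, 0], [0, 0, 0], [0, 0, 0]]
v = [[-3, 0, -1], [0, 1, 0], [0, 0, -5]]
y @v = [[-6, 0, -2], [0, 0, 0], [0, 0, 0]]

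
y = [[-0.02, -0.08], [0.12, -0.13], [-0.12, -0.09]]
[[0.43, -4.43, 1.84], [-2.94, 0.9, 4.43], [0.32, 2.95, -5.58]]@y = [[-0.76, 0.38], [-0.36, -0.28], [1.02, 0.09]]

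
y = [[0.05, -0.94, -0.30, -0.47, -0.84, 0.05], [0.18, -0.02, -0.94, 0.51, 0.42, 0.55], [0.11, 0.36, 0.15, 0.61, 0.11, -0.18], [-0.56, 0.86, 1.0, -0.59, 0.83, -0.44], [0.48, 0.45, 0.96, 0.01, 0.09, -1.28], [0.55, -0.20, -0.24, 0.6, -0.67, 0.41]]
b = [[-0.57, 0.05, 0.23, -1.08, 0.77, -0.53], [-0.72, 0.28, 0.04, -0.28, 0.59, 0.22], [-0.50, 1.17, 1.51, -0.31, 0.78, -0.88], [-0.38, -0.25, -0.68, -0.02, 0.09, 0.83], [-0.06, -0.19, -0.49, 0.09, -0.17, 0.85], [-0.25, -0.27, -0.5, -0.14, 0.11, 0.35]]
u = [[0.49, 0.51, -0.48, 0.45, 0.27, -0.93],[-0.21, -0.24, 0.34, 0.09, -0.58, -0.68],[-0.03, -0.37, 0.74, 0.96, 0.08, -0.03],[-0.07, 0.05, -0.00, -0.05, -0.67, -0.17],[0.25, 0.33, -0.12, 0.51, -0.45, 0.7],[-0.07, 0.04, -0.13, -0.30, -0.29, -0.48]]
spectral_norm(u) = 1.48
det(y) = 0.00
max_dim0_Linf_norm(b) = 1.51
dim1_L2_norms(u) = [1.37, 1.01, 1.27, 0.7, 1.07, 0.65]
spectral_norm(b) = 2.85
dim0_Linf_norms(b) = [0.72, 1.17, 1.51, 1.08, 0.78, 0.88]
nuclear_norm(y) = 6.44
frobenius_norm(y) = 3.44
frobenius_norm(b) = 3.44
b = u @ y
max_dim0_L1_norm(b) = 3.66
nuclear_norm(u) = 5.08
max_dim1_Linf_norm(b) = 1.51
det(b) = 0.00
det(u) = 0.00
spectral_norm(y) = 2.65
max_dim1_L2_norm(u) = 1.37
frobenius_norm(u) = 2.56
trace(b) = 1.38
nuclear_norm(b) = 5.70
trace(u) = 0.01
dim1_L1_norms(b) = [3.23, 2.13, 5.15, 2.25, 1.85, 1.62]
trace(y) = 0.09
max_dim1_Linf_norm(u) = 0.96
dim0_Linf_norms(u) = [0.49, 0.51, 0.74, 0.96, 0.67, 0.93]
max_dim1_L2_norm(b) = 2.32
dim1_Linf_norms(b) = [1.08, 0.72, 1.51, 0.83, 0.85, 0.5]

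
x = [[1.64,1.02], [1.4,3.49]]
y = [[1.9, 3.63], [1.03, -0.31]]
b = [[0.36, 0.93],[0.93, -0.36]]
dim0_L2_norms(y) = [2.16, 3.64]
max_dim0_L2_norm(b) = 1.0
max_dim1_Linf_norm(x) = 3.49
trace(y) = 1.59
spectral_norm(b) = 1.00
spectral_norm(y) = 4.10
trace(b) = 0.00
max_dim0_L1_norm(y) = 3.94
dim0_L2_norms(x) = [2.16, 3.64]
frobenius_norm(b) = 1.41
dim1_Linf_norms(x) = [1.64, 3.49]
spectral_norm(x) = 4.10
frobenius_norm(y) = 4.24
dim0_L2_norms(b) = [1.0, 1.0]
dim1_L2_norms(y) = [4.1, 1.08]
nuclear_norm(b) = 1.99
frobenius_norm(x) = 4.23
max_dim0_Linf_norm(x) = 3.49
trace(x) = 5.13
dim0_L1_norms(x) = [3.04, 4.51]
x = b @ y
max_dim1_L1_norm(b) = 1.29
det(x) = 4.30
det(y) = -4.33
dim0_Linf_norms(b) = [0.93, 0.93]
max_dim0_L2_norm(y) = 3.64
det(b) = -0.99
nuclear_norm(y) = 5.16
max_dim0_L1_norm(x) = 4.51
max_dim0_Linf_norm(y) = 3.63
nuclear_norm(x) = 5.14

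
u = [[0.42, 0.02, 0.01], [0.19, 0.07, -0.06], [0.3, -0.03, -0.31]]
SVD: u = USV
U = [[-0.66, 0.68, 0.32], [-0.34, 0.11, -0.93], [-0.67, -0.72, 0.16]]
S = [0.59, 0.25, 0.06]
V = [[-0.92,-0.03,0.38], [0.37,0.18,0.91], [0.09,-0.98,0.15]]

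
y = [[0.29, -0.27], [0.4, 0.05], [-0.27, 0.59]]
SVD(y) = [[-0.51, -0.16], [-0.27, -0.9], [0.82, -0.4]] @ diag([0.7708896212722748, 0.38239925707915384]) @ [[-0.62, 0.79],[-0.79, -0.62]]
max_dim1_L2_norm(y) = 0.65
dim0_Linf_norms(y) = [0.4, 0.59]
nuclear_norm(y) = 1.15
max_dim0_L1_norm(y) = 0.96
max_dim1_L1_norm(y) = 0.86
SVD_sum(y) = [[0.24, -0.31], [0.13, -0.16], [-0.39, 0.50]] + [[0.05,0.04],[0.27,0.21],[0.12,0.09]]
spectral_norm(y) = 0.77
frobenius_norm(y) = 0.86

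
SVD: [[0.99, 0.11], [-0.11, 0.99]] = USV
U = [[-0.99,  0.11],[0.11,  0.99]]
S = [1.0, 1.0]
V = [[-1.00, -0.0], [0.00, 1.00]]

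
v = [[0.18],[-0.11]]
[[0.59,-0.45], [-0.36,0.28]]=v @ [[3.29, -2.52]]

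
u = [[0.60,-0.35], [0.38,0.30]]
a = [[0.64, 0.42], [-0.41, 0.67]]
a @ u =[[0.54, -0.1],[0.01, 0.34]]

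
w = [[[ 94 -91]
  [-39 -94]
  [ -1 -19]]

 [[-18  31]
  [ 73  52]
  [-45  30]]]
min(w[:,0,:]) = -91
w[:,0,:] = [[94, -91], [-18, 31]]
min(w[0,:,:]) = -94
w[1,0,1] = 31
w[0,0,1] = -91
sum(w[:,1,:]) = -8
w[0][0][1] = -91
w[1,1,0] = 73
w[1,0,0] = -18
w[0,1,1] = -94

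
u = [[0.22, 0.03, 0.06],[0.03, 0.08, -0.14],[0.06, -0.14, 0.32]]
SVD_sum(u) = [[0.02, -0.04, 0.09], [-0.04, 0.06, -0.13], [0.09, -0.13, 0.32]] + [[0.20, 0.07, -0.03], [0.07, 0.02, -0.01], [-0.03, -0.01, 0.0]] + [[0.0, -0.00, -0.00],  [-0.0, 0.00, 0.00],  [-0.0, 0.0, 0.0]]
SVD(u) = [[-0.24, -0.94, -0.24],[0.37, -0.32, 0.87],[-0.89, 0.12, 0.43]] @ diag([0.39489847550668516, 0.22236844269449965, 0.002733081798815226]) @ [[-0.24, 0.37, -0.89], [-0.94, -0.32, 0.12], [-0.24, 0.87, 0.43]]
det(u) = 0.00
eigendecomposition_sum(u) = [[0.00, -0.0, -0.00], [-0.0, 0.00, 0.0], [-0.00, 0.0, 0.0]] + [[0.20,0.07,-0.03], [0.07,0.02,-0.01], [-0.03,-0.01,0.00]] + [[0.02, -0.04, 0.09], [-0.04, 0.06, -0.13], [0.09, -0.13, 0.32]]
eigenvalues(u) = [0.0, 0.22, 0.39]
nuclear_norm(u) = 0.62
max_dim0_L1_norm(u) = 0.52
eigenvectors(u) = [[-0.24, 0.94, 0.24],[0.87, 0.32, -0.37],[0.43, -0.12, 0.89]]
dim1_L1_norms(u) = [0.31, 0.25, 0.52]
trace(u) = 0.62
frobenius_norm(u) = 0.45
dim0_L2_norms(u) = [0.23, 0.16, 0.35]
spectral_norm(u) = 0.39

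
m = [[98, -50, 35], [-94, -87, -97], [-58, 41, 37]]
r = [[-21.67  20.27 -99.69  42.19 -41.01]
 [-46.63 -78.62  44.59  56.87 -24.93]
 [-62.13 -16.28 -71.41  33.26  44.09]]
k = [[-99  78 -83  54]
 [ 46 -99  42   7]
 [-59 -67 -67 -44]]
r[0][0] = -21.67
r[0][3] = 42.19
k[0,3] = 54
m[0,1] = -50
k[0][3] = 54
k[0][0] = -99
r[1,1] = -78.62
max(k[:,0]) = 46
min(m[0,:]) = -50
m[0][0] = 98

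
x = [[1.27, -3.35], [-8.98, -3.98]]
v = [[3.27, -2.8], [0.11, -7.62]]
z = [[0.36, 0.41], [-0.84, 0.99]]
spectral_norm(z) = 1.30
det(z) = 0.70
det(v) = -24.61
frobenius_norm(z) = 1.41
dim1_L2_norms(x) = [3.58, 9.82]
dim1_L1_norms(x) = [4.62, 12.96]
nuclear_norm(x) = 13.40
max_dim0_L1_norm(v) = 10.42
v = x @ z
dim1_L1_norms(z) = [0.77, 1.83]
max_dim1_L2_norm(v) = 7.62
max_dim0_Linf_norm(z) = 0.99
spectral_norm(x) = 9.82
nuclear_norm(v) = 11.22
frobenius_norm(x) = 10.46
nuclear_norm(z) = 1.84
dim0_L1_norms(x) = [10.25, 7.33]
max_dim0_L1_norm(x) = 10.25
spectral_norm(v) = 8.23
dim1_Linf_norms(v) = [3.27, 7.62]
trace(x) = -2.71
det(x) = -35.14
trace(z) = 1.35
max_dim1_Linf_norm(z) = 0.99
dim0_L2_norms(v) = [3.27, 8.12]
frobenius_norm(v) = 8.75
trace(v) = -4.35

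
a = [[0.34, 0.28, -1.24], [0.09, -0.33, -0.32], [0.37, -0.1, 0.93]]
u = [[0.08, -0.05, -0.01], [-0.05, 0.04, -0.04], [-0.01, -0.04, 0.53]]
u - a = [[-0.26,-0.33,1.23], [-0.14,0.37,0.28], [-0.38,0.06,-0.4]]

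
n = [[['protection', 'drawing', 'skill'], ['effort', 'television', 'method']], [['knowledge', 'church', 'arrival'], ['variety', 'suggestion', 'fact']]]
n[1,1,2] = 'fact'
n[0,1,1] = 'television'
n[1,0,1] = 'church'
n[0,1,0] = 'effort'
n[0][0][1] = 'drawing'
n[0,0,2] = 'skill'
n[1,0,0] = 'knowledge'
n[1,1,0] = 'variety'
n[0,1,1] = 'television'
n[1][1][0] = 'variety'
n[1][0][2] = 'arrival'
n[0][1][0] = 'effort'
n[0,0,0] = 'protection'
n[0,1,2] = 'method'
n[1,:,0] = ['knowledge', 'variety']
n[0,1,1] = 'television'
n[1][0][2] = 'arrival'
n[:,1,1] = ['television', 'suggestion']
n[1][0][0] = 'knowledge'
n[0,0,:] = ['protection', 'drawing', 'skill']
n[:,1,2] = ['method', 'fact']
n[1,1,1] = 'suggestion'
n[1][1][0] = 'variety'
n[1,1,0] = 'variety'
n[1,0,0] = 'knowledge'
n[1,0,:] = ['knowledge', 'church', 'arrival']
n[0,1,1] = 'television'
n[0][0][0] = 'protection'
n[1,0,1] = 'church'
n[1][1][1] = 'suggestion'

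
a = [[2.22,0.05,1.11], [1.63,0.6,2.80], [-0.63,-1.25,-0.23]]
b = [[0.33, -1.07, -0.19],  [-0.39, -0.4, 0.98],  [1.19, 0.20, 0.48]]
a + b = [[2.55, -1.02, 0.92], [1.24, 0.2, 3.78], [0.56, -1.05, 0.25]]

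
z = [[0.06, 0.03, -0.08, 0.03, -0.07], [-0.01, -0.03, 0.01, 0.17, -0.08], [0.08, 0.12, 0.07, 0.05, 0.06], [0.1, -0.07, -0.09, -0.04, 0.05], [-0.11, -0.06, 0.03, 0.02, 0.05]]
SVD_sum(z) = [[0.0, -0.0, -0.0, -0.0, 0.0], [-0.07, 0.01, 0.06, 0.12, -0.06], [-0.01, 0.0, 0.01, 0.01, -0.01], [0.05, -0.01, -0.04, -0.1, 0.04], [-0.02, 0.00, 0.02, 0.04, -0.02]] + [[0.07,0.05,-0.01,0.03,-0.02], [0.04,0.03,-0.01,0.02,-0.01], [0.09,0.06,-0.01,0.04,-0.02], [0.02,0.01,-0.00,0.01,-0.00], [-0.09,-0.06,0.01,-0.04,0.02]] + [[0.01,-0.04,-0.05,0.01,-0.04], [0.01,-0.04,-0.05,0.01,-0.04], [-0.01,0.07,0.08,-0.02,0.06], [0.01,-0.04,-0.05,0.01,-0.04], [-0.00,0.01,0.01,-0.00,0.01]] + [[-0.01, 0.02, -0.00, -0.02, -0.02], [0.01, -0.02, 0.0, 0.02, 0.03], [0.01, -0.02, 0.00, 0.02, 0.03], [0.02, -0.03, 0.00, 0.03, 0.05], [0.01, -0.02, 0.00, 0.02, 0.03]] + [[-0.01, 0.01, -0.02, 0.01, 0.01],[0.0, -0.00, 0.0, -0.00, -0.00],[-0.00, 0.00, -0.00, 0.00, 0.00],[0.0, -0.00, 0.0, -0.0, -0.00],[-0.01, 0.01, -0.01, 0.0, 0.01]]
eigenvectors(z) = [[0.19+0.21j, (0.19-0.21j), (-0.12-0.26j), -0.12+0.26j, (-0.52+0j)],[-0.71+0.00j, (-0.71-0j), (-0.21-0.32j), (-0.21+0.32j), -0.22+0.00j],[(0.51+0.12j), 0.51-0.12j, (-0.65+0j), (-0.65-0j), -0.23+0.00j],[(0.06-0.2j), (0.06+0.2j), (0.29-0.38j), 0.29+0.38j, (0.13+0j)],[(-0.3+0.05j), (-0.3-0.05j), (0.34-0.04j), 0.34+0.04j, (0.78+0j)]]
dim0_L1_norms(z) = [0.36, 0.31, 0.28, 0.31, 0.31]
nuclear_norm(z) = 0.74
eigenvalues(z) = [(-0.08+0.05j), (-0.08-0.05j), (0.07+0.12j), (0.07-0.12j), (0.14+0j)]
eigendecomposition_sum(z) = [[-0.01+0.04j, (0.01-0j), -0.01-0.00j, (-0-0.03j), -0.01+0.03j], [-0.04-0.09j, -0.02+0.03j, (0.02-0j), (0.05+0.04j), (-0.04-0.06j)], [0.02+0.07j, 0.02-0.02j, -0.01+0.00j, (-0.03-0.04j), (0.02+0.05j)], [0.03-0.00j, (-0.01-0.01j), (-0+0.01j), -0.02+0.01j, 0.02-0.01j], [(-0.02-0.03j), (-0.01+0.01j), 0.01-0.00j, 0.03+0.01j, -0.02-0.02j]] + [[-0.01-0.04j,(0.01+0j),(-0.01+0j),-0.00+0.03j,(-0.01-0.03j)], [(-0.04+0.09j),-0.02-0.03j,(0.02+0j),(0.05-0.04j),-0.04+0.06j], [(0.02-0.07j),0.02+0.02j,-0.01-0.00j,(-0.03+0.04j),(0.02-0.05j)], [0.03+0.00j,(-0.01+0.01j),(-0-0.01j),-0.02-0.01j,0.02+0.01j], [(-0.02+0.03j),(-0.01-0.01j),(0.01+0j),0.03-0.01j,-0.02+0.02j]] + [[(0.03-0j), 0.00+0.02j, -0.01+0.03j, 0.03+0.02j, (0.01+0.01j)],[(0.03-0.01j), 0.00+0.03j, -0.00+0.04j, (0.04+0.02j), (0.02+0.01j)],[0.02-0.06j, 0.04+0.02j, 0.06+0.04j, (0.06-0.04j), 0.03-0.01j],[0.03+0.03j, -0.03+0.02j, (-0.05+0.02j), -0.01+0.05j, (-0.01+0.02j)],[-0.00+0.03j, -0.02-0.01j, (-0.03-0.02j), (-0.03+0.02j), -0.01+0.01j]] + [[(0.03+0j), -0.02j, (-0.01-0.03j), 0.03-0.02j, (0.01-0.01j)],[0.03+0.01j, 0.00-0.03j, (-0-0.04j), 0.04-0.02j, (0.02-0.01j)],[0.02+0.06j, (0.04-0.02j), (0.06-0.04j), (0.06+0.04j), 0.03+0.01j],[(0.03-0.03j), (-0.03-0.02j), (-0.05-0.02j), (-0.01-0.05j), -0.01-0.02j],[-0.00-0.03j, (-0.02+0.01j), -0.03+0.02j, (-0.03-0.02j), (-0.01-0.01j)]] + [[(0.03-0j), 0.00+0.00j, -0.06-0.00j, (-0.02-0j), -0.08-0.00j],[(0.01-0j), 0j, -0.02-0.00j, -0.01-0.00j, (-0.03-0j)],[0.02-0.00j, 0j, (-0.02-0j), (-0.01-0j), (-0.04-0j)],[-0.01+0.00j, (-0-0j), (0.01+0j), 0.00+0.00j, 0.02+0.00j],[-0.05+0.00j, (-0-0j), (0.08+0j), (0.03+0j), (0.12+0j)]]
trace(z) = 0.11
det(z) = 0.00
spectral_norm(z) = 0.21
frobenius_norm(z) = 0.36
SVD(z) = [[-0.02, -0.46, -0.43, -0.34, -0.70], [0.77, -0.24, -0.42, 0.35, 0.22], [0.07, -0.60, 0.68, 0.37, -0.20], [-0.59, -0.13, -0.42, 0.68, 0.02], [0.24, 0.6, 0.09, 0.39, -0.65]] @ diag([0.21233941857759428, 0.2014768357037323, 0.18416959928168888, 0.1039435936601348, 0.033111086215638436]) @ [[-0.42, 0.06, 0.35, 0.76, -0.34], [-0.75, -0.52, 0.11, -0.33, 0.19], [-0.10, 0.57, 0.64, -0.17, 0.48], [0.30, -0.46, 0.07, 0.47, 0.69], [0.40, -0.44, 0.67, -0.23, -0.38]]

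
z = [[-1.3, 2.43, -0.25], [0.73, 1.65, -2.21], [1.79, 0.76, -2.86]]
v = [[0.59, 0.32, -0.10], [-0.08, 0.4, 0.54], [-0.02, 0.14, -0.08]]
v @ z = [[-0.71, 1.89, -0.57],[1.36, 0.88, -2.41],[-0.01, 0.12, -0.08]]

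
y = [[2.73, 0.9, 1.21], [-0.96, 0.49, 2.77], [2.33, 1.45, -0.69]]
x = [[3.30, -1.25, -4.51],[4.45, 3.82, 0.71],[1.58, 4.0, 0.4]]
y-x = [[-0.57, 2.15, 5.72], [-5.41, -3.33, 2.06], [0.75, -2.55, -1.09]]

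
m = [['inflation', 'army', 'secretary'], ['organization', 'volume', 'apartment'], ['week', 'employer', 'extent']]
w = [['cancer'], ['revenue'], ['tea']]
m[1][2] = 'apartment'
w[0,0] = 'cancer'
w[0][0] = 'cancer'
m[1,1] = 'volume'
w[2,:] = ['tea']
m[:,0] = ['inflation', 'organization', 'week']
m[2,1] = 'employer'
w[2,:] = ['tea']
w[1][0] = 'revenue'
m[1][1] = 'volume'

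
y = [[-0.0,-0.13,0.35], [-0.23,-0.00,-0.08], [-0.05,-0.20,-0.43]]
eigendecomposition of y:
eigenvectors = [[(0.67+0j), (0.7+0j), 0.70-0.00j], [(-0.73+0j), 0.29+0.18j, (0.29-0.18j)], [(0.17+0j), (-0.55+0.31j), -0.55-0.31j]]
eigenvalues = [(0.23+0j), (-0.33+0.12j), (-0.33-0.12j)]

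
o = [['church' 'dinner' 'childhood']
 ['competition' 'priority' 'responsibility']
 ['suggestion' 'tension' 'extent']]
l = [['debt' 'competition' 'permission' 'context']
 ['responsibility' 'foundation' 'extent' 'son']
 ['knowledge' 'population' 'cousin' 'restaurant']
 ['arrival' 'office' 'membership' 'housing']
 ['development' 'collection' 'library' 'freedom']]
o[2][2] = 'extent'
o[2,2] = 'extent'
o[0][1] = 'dinner'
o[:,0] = ['church', 'competition', 'suggestion']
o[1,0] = 'competition'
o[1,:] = ['competition', 'priority', 'responsibility']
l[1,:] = ['responsibility', 'foundation', 'extent', 'son']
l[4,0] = 'development'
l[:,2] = ['permission', 'extent', 'cousin', 'membership', 'library']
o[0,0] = 'church'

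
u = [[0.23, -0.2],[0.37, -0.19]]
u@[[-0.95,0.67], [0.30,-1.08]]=[[-0.28, 0.37], [-0.41, 0.45]]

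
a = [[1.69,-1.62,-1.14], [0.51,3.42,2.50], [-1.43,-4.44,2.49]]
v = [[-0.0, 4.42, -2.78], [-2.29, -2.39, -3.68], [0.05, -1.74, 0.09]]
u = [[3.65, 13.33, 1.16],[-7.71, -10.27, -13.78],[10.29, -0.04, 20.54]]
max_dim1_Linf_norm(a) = 4.44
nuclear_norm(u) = 45.06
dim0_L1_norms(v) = [2.34, 8.55, 6.55]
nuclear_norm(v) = 10.86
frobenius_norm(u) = 32.79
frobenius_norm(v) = 7.40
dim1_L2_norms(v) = [5.22, 4.95, 1.74]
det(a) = 38.01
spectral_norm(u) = 29.21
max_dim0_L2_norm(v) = 5.32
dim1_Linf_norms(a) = [1.69, 3.42, 4.44]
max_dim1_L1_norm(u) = 31.76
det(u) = -428.18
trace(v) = -2.30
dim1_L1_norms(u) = [18.14, 31.76, 30.87]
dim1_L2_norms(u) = [13.87, 18.84, 22.97]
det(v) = -11.31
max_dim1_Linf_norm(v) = 4.42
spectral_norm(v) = 5.48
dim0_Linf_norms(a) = [1.69, 4.44, 2.5]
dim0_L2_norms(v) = [2.29, 5.32, 4.61]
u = a @ v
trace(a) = 7.60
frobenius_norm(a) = 7.28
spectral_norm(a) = 5.92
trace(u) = 13.92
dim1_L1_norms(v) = [7.2, 8.36, 1.88]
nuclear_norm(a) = 11.46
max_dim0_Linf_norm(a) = 4.44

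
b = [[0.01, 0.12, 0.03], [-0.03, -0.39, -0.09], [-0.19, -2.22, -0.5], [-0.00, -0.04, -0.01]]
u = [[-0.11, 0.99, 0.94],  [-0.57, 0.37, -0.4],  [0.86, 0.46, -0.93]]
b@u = [[-0.04, 0.07, -0.07], [0.15, -0.22, 0.21], [0.86, -1.24, 1.17], [0.01, -0.02, 0.03]]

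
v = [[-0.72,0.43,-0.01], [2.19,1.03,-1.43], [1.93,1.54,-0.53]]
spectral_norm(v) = 3.73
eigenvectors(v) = [[(-0.65+0j), 0.15+0.04j, 0.15-0.04j],[(0.74+0j), 0.33+0.52j, (0.33-0.52j)],[0.17+0.00j, (0.77+0j), 0.77-0.00j]]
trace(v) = -0.22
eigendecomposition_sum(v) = [[(-1.06+0j), 0.09-0.00j, 0.17-0.00j], [1.21-0.00j, -0.10+0.00j, (-0.19+0j)], [(0.27-0j), (-0.02+0j), -0.04+0.00j]] + [[(0.17+0.01j), 0.17-0.02j, -0.09+0.13j], [(0.49+0.48j), (0.57+0.38j), (-0.62+0.16j)], [(0.83-0.2j), (0.78-0.35j), (-0.24+0.76j)]] + [[(0.17-0.01j), (0.17+0.02j), -0.09-0.13j], [0.49-0.48j, (0.57-0.38j), -0.62-0.16j], [(0.83+0.2j), (0.78+0.35j), -0.24-0.76j]]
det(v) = -1.89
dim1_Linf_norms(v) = [0.72, 2.19, 1.93]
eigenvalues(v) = [(-1.21+0j), (0.49+1.15j), (0.49-1.15j)]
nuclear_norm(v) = 5.18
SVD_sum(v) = [[-0.3, -0.17, 0.14], [2.21, 1.30, -1.05], [1.97, 1.15, -0.93]] + [[-0.24, 0.57, 0.19], [0.13, -0.30, -0.1], [-0.18, 0.42, 0.14]] + [[-0.18, 0.04, -0.34], [-0.15, 0.03, -0.28], [0.14, -0.03, 0.26]]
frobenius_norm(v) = 3.87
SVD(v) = [[-0.1, -0.74, -0.66], [0.74, 0.39, -0.55], [0.66, -0.55, 0.51]] @ diag([3.7263905772641532, 0.8684159692562852, 0.5852922090867059]) @ [[0.8, 0.47, -0.38], [0.37, -0.88, -0.29], [0.47, -0.09, 0.88]]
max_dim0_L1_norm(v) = 4.84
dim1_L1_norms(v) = [1.16, 4.65, 4.0]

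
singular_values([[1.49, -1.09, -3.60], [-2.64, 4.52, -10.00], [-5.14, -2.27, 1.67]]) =[11.67, 5.87, 2.75]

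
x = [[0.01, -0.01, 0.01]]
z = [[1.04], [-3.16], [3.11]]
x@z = [[0.07]]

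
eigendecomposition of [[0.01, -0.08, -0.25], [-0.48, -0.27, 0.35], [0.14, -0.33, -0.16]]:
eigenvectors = [[0.17+0.41j,(0.17-0.41j),-0.54+0.00j], [-0.19-0.55j,(-0.19+0.55j),-0.59+0.00j], [0.68+0.00j,0.68-0.00j,(-0.6+0j)]]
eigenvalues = [(-0.03+0.36j), (-0.03-0.36j), (-0.35+0j)]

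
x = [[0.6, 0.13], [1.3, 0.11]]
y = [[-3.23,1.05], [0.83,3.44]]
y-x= [[-3.83, 0.92], [-0.47, 3.33]]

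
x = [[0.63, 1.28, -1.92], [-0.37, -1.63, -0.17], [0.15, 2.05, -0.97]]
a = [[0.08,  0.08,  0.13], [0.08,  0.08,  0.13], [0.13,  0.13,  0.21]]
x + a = [[0.71, 1.36, -1.79], [-0.29, -1.55, -0.04], [0.28, 2.18, -0.76]]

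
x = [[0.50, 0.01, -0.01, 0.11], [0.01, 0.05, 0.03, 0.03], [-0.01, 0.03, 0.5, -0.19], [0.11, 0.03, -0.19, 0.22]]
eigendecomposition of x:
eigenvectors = [[0.47, 0.85, -0.23, -0.07], [-0.01, 0.05, 0.45, -0.89], [-0.75, 0.52, 0.35, 0.22], [0.47, -0.02, 0.79, 0.40]]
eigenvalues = [0.63, 0.49, 0.12, 0.03]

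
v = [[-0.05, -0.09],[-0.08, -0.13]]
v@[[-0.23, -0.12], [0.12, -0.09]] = [[0.00,  0.01], [0.0,  0.02]]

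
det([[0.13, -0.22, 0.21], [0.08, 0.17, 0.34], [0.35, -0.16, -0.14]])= -0.040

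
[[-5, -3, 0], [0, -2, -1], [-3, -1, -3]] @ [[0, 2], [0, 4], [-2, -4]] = [[0, -22], [2, -4], [6, 2]]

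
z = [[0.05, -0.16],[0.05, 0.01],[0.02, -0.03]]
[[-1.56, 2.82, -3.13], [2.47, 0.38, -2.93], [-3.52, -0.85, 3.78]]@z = [[0.00, 0.37], [0.08, -0.30], [-0.14, 0.44]]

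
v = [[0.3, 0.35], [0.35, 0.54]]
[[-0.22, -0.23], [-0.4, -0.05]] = v @ [[0.47, -2.8],[-1.04, 1.73]]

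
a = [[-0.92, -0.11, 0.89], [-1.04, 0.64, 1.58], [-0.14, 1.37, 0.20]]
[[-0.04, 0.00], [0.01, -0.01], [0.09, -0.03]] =a @ [[0.02, -0.00], [0.07, -0.02], [-0.01, 0.00]]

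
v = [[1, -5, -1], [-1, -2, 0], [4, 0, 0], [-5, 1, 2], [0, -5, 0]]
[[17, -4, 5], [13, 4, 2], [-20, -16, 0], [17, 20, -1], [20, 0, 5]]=v @ [[-5, -4, 0], [-4, 0, -1], [-2, 0, 0]]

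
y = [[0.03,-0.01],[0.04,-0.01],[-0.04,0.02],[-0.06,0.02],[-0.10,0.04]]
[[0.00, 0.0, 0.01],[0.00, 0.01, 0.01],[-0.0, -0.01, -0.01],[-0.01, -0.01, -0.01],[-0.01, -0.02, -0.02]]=y @ [[0.05,  0.15,  0.19], [-0.12,  -0.02,  -0.02]]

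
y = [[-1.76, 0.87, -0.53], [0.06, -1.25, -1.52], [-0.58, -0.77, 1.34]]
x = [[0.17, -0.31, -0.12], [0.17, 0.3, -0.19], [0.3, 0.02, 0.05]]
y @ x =[[-0.31, 0.8, 0.02], [-0.66, -0.42, 0.15], [0.17, -0.02, 0.28]]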